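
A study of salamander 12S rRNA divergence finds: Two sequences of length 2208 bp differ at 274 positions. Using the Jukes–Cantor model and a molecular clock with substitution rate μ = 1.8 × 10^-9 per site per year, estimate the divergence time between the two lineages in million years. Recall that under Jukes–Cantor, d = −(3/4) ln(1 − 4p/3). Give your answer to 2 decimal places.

37.68

p = 274/2208 ≈ 0.124094.
d = −(3/4) ln(1 − 4p/3) = −0.75 ln(1 − 0.165459) = −0.75 ln(0.834541)
  = −0.75 × (-0.180873) = 0.135655 substitutions/site.
Under a molecular clock d = 2μt, so t = d/(2μ) = 0.135655 / (2 × 1.8 × 10^-9) = 37.68 million years.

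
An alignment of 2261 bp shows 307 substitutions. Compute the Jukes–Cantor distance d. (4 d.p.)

p = 307/2261 ≈ 0.135781.
d = −(3/4) ln(1 − 4p/3) = −0.75 ln(1 − 0.181041) = −0.75 ln(0.818959)
  = −0.75 × (-0.199721) = 0.149791 substitutions/site.

0.1498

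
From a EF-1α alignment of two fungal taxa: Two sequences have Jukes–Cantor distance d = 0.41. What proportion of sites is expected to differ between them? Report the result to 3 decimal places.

0.316

p = (3/4)(1 − e^(−4d/3)) = 0.75 × (1 − e^(-0.546667)) = 0.75 × (1 − 0.578876) = 0.315843.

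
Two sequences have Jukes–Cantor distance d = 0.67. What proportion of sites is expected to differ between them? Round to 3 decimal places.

p = (3/4)(1 − e^(−4d/3)) = 0.75 × (1 − e^(-0.893333)) = 0.75 × (1 − 0.409289) = 0.443033.

0.443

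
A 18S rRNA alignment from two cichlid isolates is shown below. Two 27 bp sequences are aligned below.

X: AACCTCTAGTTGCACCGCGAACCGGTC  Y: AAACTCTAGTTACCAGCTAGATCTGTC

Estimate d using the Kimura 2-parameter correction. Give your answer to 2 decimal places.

0.60

Of 27 sites, 5 differences are transitions and 6 are transversions, so P = 5/27 ≈ 0.185185 and Q = 6/27 ≈ 0.222222.
Under the Kimura two-parameter model, d = −½ ln(1 − 2P − Q) − ¼ ln(1 − 2Q).
1 − 2P − Q = 0.407408, giving −½ ln(0.407408) = 0.448970.
1 − 2Q = 0.555556, giving −¼ ln(0.555556) = 0.146946.
d = 0.448970 + 0.146946 = 0.595916.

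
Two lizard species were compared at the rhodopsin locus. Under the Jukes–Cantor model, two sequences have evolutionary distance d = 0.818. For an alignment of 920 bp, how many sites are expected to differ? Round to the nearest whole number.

Invert JC69: p = (3/4)(1 − e^(−4d/3)) = 0.75 × (1 − e^(-1.090667)) = 0.75 × (1 − 0.335992) = 0.498006.
Expected differing sites = pL ≈ 0.498006 × 920 = 458.16552 ≈ 458.

458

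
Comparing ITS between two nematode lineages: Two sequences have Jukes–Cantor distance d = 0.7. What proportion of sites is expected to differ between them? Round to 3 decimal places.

p = (3/4)(1 − e^(−4d/3)) = 0.75 × (1 − e^(-0.933333)) = 0.75 × (1 − 0.393241) = 0.455069.

0.455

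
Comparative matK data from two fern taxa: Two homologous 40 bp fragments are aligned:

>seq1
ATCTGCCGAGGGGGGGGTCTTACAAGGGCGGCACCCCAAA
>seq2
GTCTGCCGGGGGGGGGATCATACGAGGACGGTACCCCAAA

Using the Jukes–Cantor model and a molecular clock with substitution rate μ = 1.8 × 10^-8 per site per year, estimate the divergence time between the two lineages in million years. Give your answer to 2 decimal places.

The sequences differ at 7 of 40 sites (1, 9, 17, 20, 24, 28, 32), so p = 7/40 = 0.175.
d = −(3/4) ln(1 − 4p/3) = −0.75 ln(1 − 0.233333) = −0.75 ln(0.766667)
  = −0.75 × (-0.265703) = 0.199277 substitutions/site.
Under a molecular clock d = 2μt, so t = d/(2μ) = 0.199277 / (2 × 1.8 × 10^-8) = 5.54 million years.

5.54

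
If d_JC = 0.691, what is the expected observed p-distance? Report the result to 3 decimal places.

p = (3/4)(1 − e^(−4d/3)) = 0.75 × (1 − e^(-0.921333)) = 0.75 × (1 − 0.397988) = 0.451509.

0.452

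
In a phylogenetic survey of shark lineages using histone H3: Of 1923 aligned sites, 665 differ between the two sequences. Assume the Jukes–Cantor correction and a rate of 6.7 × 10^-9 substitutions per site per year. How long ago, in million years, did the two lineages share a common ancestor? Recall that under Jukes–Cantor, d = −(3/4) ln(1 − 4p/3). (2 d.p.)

34.60

p = 665/1923 ≈ 0.345814.
d = −(3/4) ln(1 − 4p/3) = −0.75 ln(1 − 0.461085) = −0.75 ln(0.538915)
  = −0.75 × (-0.618197) = 0.463648 substitutions/site.
Under a molecular clock d = 2μt, so t = d/(2μ) = 0.463648 / (2 × 6.7 × 10^-9) = 34.60 million years.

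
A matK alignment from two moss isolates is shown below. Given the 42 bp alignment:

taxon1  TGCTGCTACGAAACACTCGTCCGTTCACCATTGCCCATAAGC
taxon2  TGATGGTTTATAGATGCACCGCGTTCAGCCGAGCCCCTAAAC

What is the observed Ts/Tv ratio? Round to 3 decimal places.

Transitions are A↔G and C↔T; transversions are all other mismatches.
Transitions: 6. Transversions: 15.
R = 6/15 = 0.400.

0.400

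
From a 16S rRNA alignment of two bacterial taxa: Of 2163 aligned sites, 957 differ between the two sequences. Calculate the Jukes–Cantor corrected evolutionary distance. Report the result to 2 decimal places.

p = 957/2163 ≈ 0.442441.
d = −(3/4) ln(1 − 4p/3) = −0.75 ln(1 − 0.589921) = −0.75 ln(0.410079)
  = −0.75 × (-0.891405) = 0.668554 substitutions/site.

0.67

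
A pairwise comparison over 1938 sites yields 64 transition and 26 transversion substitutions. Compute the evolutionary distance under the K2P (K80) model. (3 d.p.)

P = 64/1938 ≈ 0.033024 and Q = 26/1938 ≈ 0.013416.
Under the Kimura two-parameter model, d = −½ ln(1 − 2P − Q) − ¼ ln(1 − 2Q).
1 − 2P − Q = 0.920536, giving −½ ln(0.920536) = 0.041400.
1 − 2Q = 0.973168, giving −¼ ln(0.973168) = 0.006800.
d = 0.041400 + 0.006800 = 0.048200.

0.048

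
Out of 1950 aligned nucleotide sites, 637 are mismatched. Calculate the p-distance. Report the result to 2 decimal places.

0.33

p = 637/1950 = 0.326666… ≈ 0.33 (to 2 d.p.).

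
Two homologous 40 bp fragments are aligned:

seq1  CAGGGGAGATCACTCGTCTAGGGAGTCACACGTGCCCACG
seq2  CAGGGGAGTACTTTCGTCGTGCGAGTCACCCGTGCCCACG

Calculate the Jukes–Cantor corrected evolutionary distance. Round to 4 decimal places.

0.2326

The sequences differ at 8 of 40 sites (9, 10, 12, 13, 19, 20, 22, 30), so p = 8/40 = 0.2.
d = −(3/4) ln(1 − 4p/3) = −0.75 ln(1 − 0.266667) = −0.75 ln(0.733333)
  = −0.75 × (-0.310155) = 0.232616 substitutions/site.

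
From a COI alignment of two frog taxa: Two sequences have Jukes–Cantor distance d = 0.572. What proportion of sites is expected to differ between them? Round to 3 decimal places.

0.400

p = (3/4)(1 − e^(−4d/3)) = 0.75 × (1 − e^(-0.762667)) = 0.75 × (1 − 0.466421) = 0.400184.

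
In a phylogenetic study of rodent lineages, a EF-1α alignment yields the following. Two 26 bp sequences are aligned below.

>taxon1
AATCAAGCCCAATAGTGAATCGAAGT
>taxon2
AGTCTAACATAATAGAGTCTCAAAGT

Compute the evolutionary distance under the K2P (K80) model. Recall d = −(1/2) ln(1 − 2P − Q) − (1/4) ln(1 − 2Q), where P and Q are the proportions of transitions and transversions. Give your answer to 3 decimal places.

Of 26 sites, 4 differences are transitions and 5 are transversions, so P = 4/26 ≈ 0.153846 and Q = 5/26 ≈ 0.192308.
Under the Kimura two-parameter model, d = −½ ln(1 − 2P − Q) − ¼ ln(1 − 2Q).
1 − 2P − Q = 0.5, giving −½ ln(0.5) = 0.346574.
1 − 2Q = 0.615384, giving −¼ ln(0.615384) = 0.121377.
d = 0.346574 + 0.121377 = 0.467951.

0.468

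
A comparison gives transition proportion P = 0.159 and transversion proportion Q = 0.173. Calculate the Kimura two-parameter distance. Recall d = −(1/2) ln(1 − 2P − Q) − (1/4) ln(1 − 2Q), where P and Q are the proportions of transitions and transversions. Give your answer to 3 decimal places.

Under the Kimura two-parameter model, d = −½ ln(1 − 2P − Q) − ¼ ln(1 − 2Q).
1 − 2P − Q = 0.509, giving −½ ln(0.509) = 0.337654.
1 − 2Q = 0.654, giving −¼ ln(0.654) = 0.106162.
d = 0.337654 + 0.106162 = 0.443816.

0.444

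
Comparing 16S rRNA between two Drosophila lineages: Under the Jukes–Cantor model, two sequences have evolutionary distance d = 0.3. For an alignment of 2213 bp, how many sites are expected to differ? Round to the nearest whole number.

Invert JC69: p = (3/4)(1 − e^(−4d/3)) = 0.75 × (1 − e^(-0.4)) = 0.75 × (1 − 0.670320) = 0.247260.
Expected differing sites = pL ≈ 0.247260 × 2213 = 547.18638 ≈ 547.

547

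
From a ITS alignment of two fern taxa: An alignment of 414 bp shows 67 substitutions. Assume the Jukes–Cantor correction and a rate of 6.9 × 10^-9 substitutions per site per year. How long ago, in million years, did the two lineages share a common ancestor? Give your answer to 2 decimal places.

p = 67/414 ≈ 0.161836.
d = −(3/4) ln(1 − 4p/3) = −0.75 ln(1 − 0.215781) = −0.75 ln(0.784219)
  = −0.75 × (-0.243067) = 0.182300 substitutions/site.
Under a molecular clock d = 2μt, so t = d/(2μ) = 0.182300 / (2 × 6.9 × 10^-9) = 13.21 million years.

13.21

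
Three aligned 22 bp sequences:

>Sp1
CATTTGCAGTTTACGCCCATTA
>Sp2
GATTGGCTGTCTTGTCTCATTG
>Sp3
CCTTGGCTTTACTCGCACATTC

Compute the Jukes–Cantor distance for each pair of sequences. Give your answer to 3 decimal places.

Sp1–Sp2: 9/22 sites differ → p ≈ 0.409091, d = −0.75 ln(1 − 0.545455) = 0.591344 ≈ 0.591.
Sp1–Sp3: 9/22 sites differ → p ≈ 0.409091, d = −0.75 ln(1 − 0.545455) = 0.591344 ≈ 0.591.
Sp2–Sp3: 9/22 sites differ → p ≈ 0.409091, d = −0.75 ln(1 − 0.545455) = 0.591344 ≈ 0.591.

d(Sp1,Sp2) = 0.591, d(Sp1,Sp3) = 0.591, d(Sp2,Sp3) = 0.591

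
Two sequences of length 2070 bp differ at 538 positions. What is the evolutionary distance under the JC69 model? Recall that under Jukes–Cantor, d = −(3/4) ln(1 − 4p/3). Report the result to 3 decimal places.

p = 538/2070 ≈ 0.259903.
d = −(3/4) ln(1 − 4p/3) = −0.75 ln(1 − 0.346537) = −0.75 ln(0.653463)
  = −0.75 × (-0.425469) = 0.319102 substitutions/site.

0.319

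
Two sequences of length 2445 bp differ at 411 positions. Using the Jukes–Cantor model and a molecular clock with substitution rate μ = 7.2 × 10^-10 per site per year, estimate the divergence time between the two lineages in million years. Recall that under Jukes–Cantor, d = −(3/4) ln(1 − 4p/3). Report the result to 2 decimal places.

p = 411/2445 ≈ 0.168098.
d = −(3/4) ln(1 − 4p/3) = −0.75 ln(1 − 0.224131) = −0.75 ln(0.775869)
  = −0.75 × (-0.253772) = 0.190329 substitutions/site.
Under a molecular clock d = 2μt, so t = d/(2μ) = 0.190329 / (2 × 7.2 × 10^-10) = 132.17 million years.

132.17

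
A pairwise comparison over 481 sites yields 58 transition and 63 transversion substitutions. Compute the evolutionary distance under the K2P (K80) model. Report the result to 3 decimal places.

0.309

P = 58/481 ≈ 0.120582 and Q = 63/481 ≈ 0.130977.
Under the Kimura two-parameter model, d = −½ ln(1 − 2P − Q) − ¼ ln(1 − 2Q).
1 − 2P − Q = 0.627859, giving −½ ln(0.627859) = 0.232720.
1 − 2Q = 0.738046, giving −¼ ln(0.738046) = 0.075937.
d = 0.232720 + 0.075937 = 0.308657.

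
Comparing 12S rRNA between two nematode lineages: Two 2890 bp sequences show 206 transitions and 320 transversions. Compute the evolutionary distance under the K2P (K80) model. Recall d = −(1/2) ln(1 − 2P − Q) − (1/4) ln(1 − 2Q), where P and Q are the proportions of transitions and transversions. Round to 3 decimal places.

0.209

P = 206/2890 ≈ 0.07128 and Q = 320/2890 ≈ 0.110727.
Under the Kimura two-parameter model, d = −½ ln(1 − 2P − Q) − ¼ ln(1 − 2Q).
1 − 2P − Q = 0.746713, giving −½ ln(0.746713) = 0.146037.
1 − 2Q = 0.778546, giving −¼ ln(0.778546) = 0.062582.
d = 0.146037 + 0.062582 = 0.208619.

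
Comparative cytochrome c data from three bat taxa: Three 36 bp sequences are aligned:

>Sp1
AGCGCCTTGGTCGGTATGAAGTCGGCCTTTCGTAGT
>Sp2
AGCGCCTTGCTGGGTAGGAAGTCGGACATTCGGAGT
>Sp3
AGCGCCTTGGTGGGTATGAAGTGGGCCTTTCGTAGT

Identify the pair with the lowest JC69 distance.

Sp1–Sp2: 6/36 differ, p = 0.167, d = 0.188.
Sp1–Sp3: 2/36 differ, p = 0.056, d = 0.058.
Sp2–Sp3: 6/36 differ, p = 0.167, d = 0.188.
The smallest distance is between Sp1 and Sp3.

Sp1 and Sp3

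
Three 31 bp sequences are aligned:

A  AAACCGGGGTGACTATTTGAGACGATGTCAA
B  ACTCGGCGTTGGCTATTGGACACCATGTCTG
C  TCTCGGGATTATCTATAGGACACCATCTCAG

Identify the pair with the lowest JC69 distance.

B and C

A–B: 11/31 differ, p = 0.355, d = 0.481.
A–C: 14/31 differ, p = 0.452, d = 0.691.
B–C: 8/31 differ, p = 0.258, d = 0.316.
The smallest distance is between B and C.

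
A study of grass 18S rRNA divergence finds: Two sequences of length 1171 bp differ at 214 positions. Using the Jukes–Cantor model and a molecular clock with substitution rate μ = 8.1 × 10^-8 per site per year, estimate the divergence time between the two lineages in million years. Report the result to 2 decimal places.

1.29

p = 214/1171 ≈ 0.18275.
d = −(3/4) ln(1 − 4p/3) = −0.75 ln(1 − 0.243667) = −0.75 ln(0.756333)
  = −0.75 × (-0.279274) = 0.209456 substitutions/site.
Under a molecular clock d = 2μt, so t = d/(2μ) = 0.209456 / (2 × 8.1 × 10^-8) = 1.29 million years.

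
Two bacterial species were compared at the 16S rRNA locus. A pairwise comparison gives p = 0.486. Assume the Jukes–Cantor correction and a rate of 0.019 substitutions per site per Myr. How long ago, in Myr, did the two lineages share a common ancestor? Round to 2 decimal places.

d = −(3/4) ln(1 − 4p/3) = −0.75 ln(1 − 0.648) = −0.75 ln(0.352)
  = −0.75 × (-1.044124) = 0.783093 substitutions/site.
Under a molecular clock d = 2μt, so t = d/(2μ) = 0.783093 / (2 × 0.019) = 20.61 Myr.

20.61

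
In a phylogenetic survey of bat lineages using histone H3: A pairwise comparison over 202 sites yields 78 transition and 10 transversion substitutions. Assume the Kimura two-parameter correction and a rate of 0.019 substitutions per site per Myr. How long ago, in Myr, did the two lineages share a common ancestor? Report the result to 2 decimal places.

23.38

P = 78/202 ≈ 0.386139 and Q = 10/202 ≈ 0.049505.
Under the Kimura two-parameter model, d = −½ ln(1 − 2P − Q) − ¼ ln(1 − 2Q).
1 − 2P − Q = 0.178217, giving −½ ln(0.178217) = 0.862377.
1 − 2Q = 0.90099, giving −¼ ln(0.90099) = 0.026065.
d = 0.862377 + 0.026065 = 0.888442.
Under a molecular clock d = 2μt, so t = d/(2μ) = 0.888442 / (2 × 0.019) = 23.38 Myr.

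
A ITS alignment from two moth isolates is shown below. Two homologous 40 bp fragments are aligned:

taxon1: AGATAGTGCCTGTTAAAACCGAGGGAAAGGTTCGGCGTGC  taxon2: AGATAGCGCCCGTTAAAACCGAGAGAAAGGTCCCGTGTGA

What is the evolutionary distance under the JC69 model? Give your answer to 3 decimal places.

The sequences differ at 7 of 40 sites (7, 11, 24, 32, 34, 36, 40), so p = 7/40 = 0.175.
d = −(3/4) ln(1 − 4p/3) = −0.75 ln(1 − 0.233333) = −0.75 ln(0.766667)
  = −0.75 × (-0.265703) = 0.199277 substitutions/site.

0.199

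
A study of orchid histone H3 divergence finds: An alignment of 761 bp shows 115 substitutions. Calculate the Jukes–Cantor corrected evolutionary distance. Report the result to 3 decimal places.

p = 115/761 ≈ 0.151117.
d = −(3/4) ln(1 − 4p/3) = −0.75 ln(1 − 0.201489) = −0.75 ln(0.798511)
  = −0.75 × (-0.225007) = 0.168755 substitutions/site.

0.169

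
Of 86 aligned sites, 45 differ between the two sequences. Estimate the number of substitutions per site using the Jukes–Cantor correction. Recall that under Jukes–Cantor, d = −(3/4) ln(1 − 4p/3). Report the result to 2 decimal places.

p = 45/86 ≈ 0.523256.
d = −(3/4) ln(1 − 4p/3) = −0.75 ln(1 − 0.697675) = −0.75 ln(0.302325)
  = −0.75 × (-1.196253) = 0.897190 substitutions/site.

0.90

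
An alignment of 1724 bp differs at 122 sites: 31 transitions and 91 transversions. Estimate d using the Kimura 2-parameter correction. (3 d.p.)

P = 31/1724 ≈ 0.017981 and Q = 91/1724 ≈ 0.052784.
Under the Kimura two-parameter model, d = −½ ln(1 − 2P − Q) − ¼ ln(1 − 2Q).
1 − 2P − Q = 0.911254, giving −½ ln(0.911254) = 0.046467.
1 − 2Q = 0.894432, giving −¼ ln(0.894432) = 0.027892.
d = 0.046467 + 0.027892 = 0.074359.

0.074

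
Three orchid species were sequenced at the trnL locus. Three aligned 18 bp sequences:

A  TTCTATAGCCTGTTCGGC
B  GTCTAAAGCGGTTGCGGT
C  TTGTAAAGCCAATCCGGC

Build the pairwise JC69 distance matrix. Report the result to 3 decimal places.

d(A,B) = 0.548, d(A,C) = 0.347, d(B,C) = 0.548

A–B: 7/18 sites differ → p ≈ 0.388889, d = −0.75 ln(1 − 0.518519) = 0.548166 ≈ 0.548.
A–C: 5/18 sites differ → p ≈ 0.277778, d = −0.75 ln(1 − 0.370371) = 0.346968 ≈ 0.347.
B–C: 7/18 sites differ → p ≈ 0.388889, d = −0.75 ln(1 − 0.518519) = 0.548166 ≈ 0.548.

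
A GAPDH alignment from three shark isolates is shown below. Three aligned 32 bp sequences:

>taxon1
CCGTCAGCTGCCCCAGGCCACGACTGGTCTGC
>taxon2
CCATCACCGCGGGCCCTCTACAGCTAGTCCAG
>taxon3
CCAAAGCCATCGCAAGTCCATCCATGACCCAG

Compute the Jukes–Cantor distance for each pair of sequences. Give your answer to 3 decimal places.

taxon1–taxon2: 17/32 sites differ → p = 0.53125, d = −0.75 ln(1 − 0.708333) = 0.924107 ≈ 0.924.
taxon1–taxon3: 19/32 sites differ → p = 0.59375, d = −0.75 ln(1 − 0.791667) = 1.176463 ≈ 1.176.
taxon2–taxon3: 18/32 sites differ → p = 0.5625, d = −0.75 ln(1 − 0.75) = 1.039721 ≈ 1.040.

d(taxon1,taxon2) = 0.924, d(taxon1,taxon3) = 1.176, d(taxon2,taxon3) = 1.040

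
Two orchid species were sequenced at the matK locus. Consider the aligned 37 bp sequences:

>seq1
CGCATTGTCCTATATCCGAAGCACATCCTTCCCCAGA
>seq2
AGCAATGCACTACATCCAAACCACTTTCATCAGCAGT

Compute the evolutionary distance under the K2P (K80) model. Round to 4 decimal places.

Of 37 sites, 4 differences are transitions and 9 are transversions, so P = 4/37 ≈ 0.108108 and Q = 9/37 ≈ 0.243243.
Under the Kimura two-parameter model, d = −½ ln(1 − 2P − Q) − ¼ ln(1 − 2Q).
1 − 2P − Q = 0.540541, giving −½ ln(0.540541) = 0.307592.
1 − 2Q = 0.513514, giving −¼ ln(0.513514) = 0.166619.
d = 0.307592 + 0.166619 = 0.474211.

0.4742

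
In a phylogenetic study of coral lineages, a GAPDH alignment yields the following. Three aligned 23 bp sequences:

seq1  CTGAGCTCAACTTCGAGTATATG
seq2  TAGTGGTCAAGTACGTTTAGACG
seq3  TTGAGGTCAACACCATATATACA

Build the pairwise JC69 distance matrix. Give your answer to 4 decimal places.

seq1–seq2: 10/23 sites differ → p ≈ 0.434783, d = −0.75 ln(1 − 0.579711) = 0.650110 ≈ 0.6501.
seq1–seq3: 9/23 sites differ → p ≈ 0.391304, d = −0.75 ln(1 − 0.521739) = 0.553199 ≈ 0.5532.
seq2–seq3: 9/23 sites differ → p ≈ 0.391304, d = −0.75 ln(1 − 0.521739) = 0.553199 ≈ 0.5532.

d(seq1,seq2) = 0.6501, d(seq1,seq3) = 0.5532, d(seq2,seq3) = 0.5532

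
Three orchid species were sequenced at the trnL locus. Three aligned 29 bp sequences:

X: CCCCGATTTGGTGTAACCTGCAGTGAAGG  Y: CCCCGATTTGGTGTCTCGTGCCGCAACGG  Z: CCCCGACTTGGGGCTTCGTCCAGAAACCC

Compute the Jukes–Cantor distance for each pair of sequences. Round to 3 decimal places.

d(X,Y) = 0.291, d(X,Z) = 0.602, d(Y,Z) = 0.401

X–Y: 7/29 sites differ → p ≈ 0.241379, d = −0.75 ln(1 − 0.321839) = 0.291278 ≈ 0.291.
X–Z: 12/29 sites differ → p ≈ 0.413793, d = −0.75 ln(1 − 0.551724) = 0.601760 ≈ 0.602.
Y–Z: 9/29 sites differ → p ≈ 0.310345, d = −0.75 ln(1 − 0.413793) = 0.400562 ≈ 0.401.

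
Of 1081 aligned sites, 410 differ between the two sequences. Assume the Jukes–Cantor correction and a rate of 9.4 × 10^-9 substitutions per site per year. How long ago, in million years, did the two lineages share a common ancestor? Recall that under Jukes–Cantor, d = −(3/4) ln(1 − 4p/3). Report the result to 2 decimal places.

p = 410/1081 ≈ 0.379278.
d = −(3/4) ln(1 − 4p/3) = −0.75 ln(1 − 0.505704) = −0.75 ln(0.494296)
  = −0.75 × (-0.704621) = 0.528466 substitutions/site.
Under a molecular clock d = 2μt, so t = d/(2μ) = 0.528466 / (2 × 9.4 × 10^-9) = 28.11 million years.

28.11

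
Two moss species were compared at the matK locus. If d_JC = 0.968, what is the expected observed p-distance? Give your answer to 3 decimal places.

0.544

p = (3/4)(1 − e^(−4d/3)) = 0.75 × (1 − e^(-1.290667)) = 0.75 × (1 − 0.275087) = 0.543685.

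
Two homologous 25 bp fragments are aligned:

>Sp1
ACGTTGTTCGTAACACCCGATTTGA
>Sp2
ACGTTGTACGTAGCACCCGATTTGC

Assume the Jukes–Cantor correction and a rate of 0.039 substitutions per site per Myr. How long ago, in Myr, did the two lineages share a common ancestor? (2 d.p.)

The sequences differ at 3 of 25 sites (8, 13, 25), so p = 3/25 = 0.12.
d = −(3/4) ln(1 − 4p/3) = −0.75 ln(1 − 0.16) = −0.75 ln(0.84)
  = −0.75 × (-0.174353) = 0.130765 substitutions/site.
Under a molecular clock d = 2μt, so t = d/(2μ) = 0.130765 / (2 × 0.039) = 1.68 Myr.

1.68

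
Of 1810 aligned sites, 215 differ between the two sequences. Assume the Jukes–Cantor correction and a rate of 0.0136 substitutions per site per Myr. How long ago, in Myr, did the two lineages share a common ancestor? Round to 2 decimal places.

p = 215/1810 ≈ 0.118785.
d = −(3/4) ln(1 − 4p/3) = −0.75 ln(1 − 0.15838) = −0.75 ln(0.84162)
  = −0.75 × (-0.172427) = 0.129320 substitutions/site.
Under a molecular clock d = 2μt, so t = d/(2μ) = 0.129320 / (2 × 0.0136) = 4.75 Myr.

4.75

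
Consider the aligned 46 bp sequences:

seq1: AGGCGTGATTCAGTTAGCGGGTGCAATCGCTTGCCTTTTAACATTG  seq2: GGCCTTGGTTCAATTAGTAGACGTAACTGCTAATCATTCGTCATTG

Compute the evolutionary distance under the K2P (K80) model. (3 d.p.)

Of 46 sites, 14 differences are transitions and 5 are transversions, so P = 14/46 ≈ 0.304348 and Q = 5/46 ≈ 0.108696.
Under the Kimura two-parameter model, d = −½ ln(1 − 2P − Q) − ¼ ln(1 − 2Q).
1 − 2P − Q = 0.282608, giving −½ ln(0.282608) = 0.631847.
1 − 2Q = 0.782608, giving −¼ ln(0.782608) = 0.061281.
d = 0.631847 + 0.061281 = 0.693128.

0.693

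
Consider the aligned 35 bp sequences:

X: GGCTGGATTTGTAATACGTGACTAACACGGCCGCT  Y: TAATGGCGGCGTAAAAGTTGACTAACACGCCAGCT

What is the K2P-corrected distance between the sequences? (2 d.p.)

Of 35 sites, 2 differences are transitions and 10 are transversions, so P = 2/35 ≈ 0.057143 and Q = 10/35 ≈ 0.285714.
Under the Kimura two-parameter model, d = −½ ln(1 − 2P − Q) − ¼ ln(1 − 2Q).
1 − 2P − Q = 0.6, giving −½ ln(0.6) = 0.255413.
1 − 2Q = 0.428572, giving −¼ ln(0.428572) = 0.211824.
d = 0.255413 + 0.211824 = 0.467237.

0.47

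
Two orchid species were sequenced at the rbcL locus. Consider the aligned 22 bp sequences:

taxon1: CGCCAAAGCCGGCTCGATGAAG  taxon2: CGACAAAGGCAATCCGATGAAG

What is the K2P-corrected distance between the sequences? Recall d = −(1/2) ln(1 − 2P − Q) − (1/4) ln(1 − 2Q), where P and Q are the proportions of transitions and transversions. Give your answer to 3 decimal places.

0.353

Of 22 sites, 4 differences are transitions and 2 are transversions, so P = 4/22 ≈ 0.181818 and Q = 2/22 ≈ 0.090909.
Under the Kimura two-parameter model, d = −½ ln(1 − 2P − Q) − ¼ ln(1 − 2Q).
1 − 2P − Q = 0.545455, giving −½ ln(0.545455) = 0.303067.
1 − 2Q = 0.818182, giving −¼ ln(0.818182) = 0.050168.
d = 0.303067 + 0.050168 = 0.353235.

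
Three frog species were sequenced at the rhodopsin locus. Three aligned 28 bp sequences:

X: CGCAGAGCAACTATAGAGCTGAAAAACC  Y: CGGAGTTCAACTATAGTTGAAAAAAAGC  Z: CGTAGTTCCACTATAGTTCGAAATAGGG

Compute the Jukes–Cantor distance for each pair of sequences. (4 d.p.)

X–Y: 9/28 sites differ → p ≈ 0.321429, d = −0.75 ln(1 − 0.428572) = 0.419713 ≈ 0.4197.
X–Z: 12/28 sites differ → p ≈ 0.428571, d = −0.75 ln(1 − 0.571428) = 0.635472 ≈ 0.6355.
Y–Z: 7/28 sites differ → p = 0.25, d = −0.75 ln(1 − 0.333333) = 0.304098 ≈ 0.3041.

d(X,Y) = 0.4197, d(X,Z) = 0.6355, d(Y,Z) = 0.3041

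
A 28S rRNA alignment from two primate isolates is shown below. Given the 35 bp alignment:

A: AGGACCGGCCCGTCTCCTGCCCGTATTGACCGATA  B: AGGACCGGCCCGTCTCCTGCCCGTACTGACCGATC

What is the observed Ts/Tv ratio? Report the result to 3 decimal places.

Transitions are A↔G and C↔T; transversions are all other mismatches.
Transitions: 1. Transversions: 1.
R = 1/1 = 1.000.

1.000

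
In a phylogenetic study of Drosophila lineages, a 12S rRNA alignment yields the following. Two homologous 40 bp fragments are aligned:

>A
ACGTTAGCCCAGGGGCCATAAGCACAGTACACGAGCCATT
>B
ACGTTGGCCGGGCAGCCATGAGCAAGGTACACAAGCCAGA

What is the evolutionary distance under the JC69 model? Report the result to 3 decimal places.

The sequences differ at 11 of 40 sites, so p = 11/40 = 0.275.
d = −(3/4) ln(1 − 4p/3) = −0.75 ln(1 − 0.366667) = −0.75 ln(0.633333)
  = −0.75 × (-0.456759) = 0.342569 substitutions/site.

0.343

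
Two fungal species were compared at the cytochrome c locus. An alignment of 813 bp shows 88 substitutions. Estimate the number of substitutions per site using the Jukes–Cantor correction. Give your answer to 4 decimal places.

p = 88/813 ≈ 0.108241.
d = −(3/4) ln(1 − 4p/3) = −0.75 ln(1 − 0.144321) = −0.75 ln(0.855679)
  = −0.75 × (-0.155860) = 0.116895 substitutions/site.

0.1169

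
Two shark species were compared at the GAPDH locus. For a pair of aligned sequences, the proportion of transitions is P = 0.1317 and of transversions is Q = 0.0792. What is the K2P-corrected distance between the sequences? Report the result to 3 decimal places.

0.253

Under the Kimura two-parameter model, d = −½ ln(1 − 2P − Q) − ¼ ln(1 − 2Q).
1 − 2P − Q = 0.6574, giving −½ ln(0.6574) = 0.209731.
1 − 2Q = 0.8416, giving −¼ ln(0.8416) = 0.043113.
d = 0.209731 + 0.043113 = 0.252844.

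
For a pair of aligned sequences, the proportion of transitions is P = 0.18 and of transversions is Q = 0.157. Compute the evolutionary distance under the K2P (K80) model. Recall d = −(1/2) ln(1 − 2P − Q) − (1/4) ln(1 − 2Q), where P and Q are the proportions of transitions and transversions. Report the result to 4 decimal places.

0.4581

Under the Kimura two-parameter model, d = −½ ln(1 − 2P − Q) − ¼ ln(1 − 2Q).
1 − 2P − Q = 0.483, giving −½ ln(0.483) = 0.363869.
1 − 2Q = 0.686, giving −¼ ln(0.686) = 0.094219.
d = 0.363869 + 0.094219 = 0.458088.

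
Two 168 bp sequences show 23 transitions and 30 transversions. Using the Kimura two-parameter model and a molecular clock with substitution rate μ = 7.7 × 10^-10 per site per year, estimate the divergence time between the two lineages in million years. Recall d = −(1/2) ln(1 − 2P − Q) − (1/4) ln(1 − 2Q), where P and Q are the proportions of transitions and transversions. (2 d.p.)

P = 23/168 ≈ 0.136905 and Q = 30/168 ≈ 0.178571.
Under the Kimura two-parameter model, d = −½ ln(1 − 2P − Q) − ¼ ln(1 − 2Q).
1 − 2P − Q = 0.547619, giving −½ ln(0.547619) = 0.301088.
1 − 2Q = 0.642858, giving −¼ ln(0.642858) = 0.110458.
d = 0.301088 + 0.110458 = 0.411546.
Under a molecular clock d = 2μt, so t = d/(2μ) = 0.411546 / (2 × 7.7 × 10^-10) = 267.24 million years.

267.24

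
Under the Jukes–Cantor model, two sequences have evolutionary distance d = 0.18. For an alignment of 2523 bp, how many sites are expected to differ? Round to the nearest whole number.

404

Invert JC69: p = (3/4)(1 − e^(−4d/3)) = 0.75 × (1 − e^(-0.24)) = 0.75 × (1 − 0.786628) = 0.160029.
Expected differing sites = pL ≈ 0.160029 × 2523 = 403.753167 ≈ 404.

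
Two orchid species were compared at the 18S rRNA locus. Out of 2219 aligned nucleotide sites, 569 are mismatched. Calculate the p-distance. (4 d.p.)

p = 569/2219 = 0.256421… ≈ 0.2564 (to 4 d.p.).

0.2564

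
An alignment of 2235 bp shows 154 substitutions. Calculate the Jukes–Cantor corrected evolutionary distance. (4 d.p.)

0.0723

p = 154/2235 ≈ 0.068904.
d = −(3/4) ln(1 − 4p/3) = −0.75 ln(1 − 0.091872) = −0.75 ln(0.908128)
  = −0.75 × (-0.096370) = 0.072278 substitutions/site.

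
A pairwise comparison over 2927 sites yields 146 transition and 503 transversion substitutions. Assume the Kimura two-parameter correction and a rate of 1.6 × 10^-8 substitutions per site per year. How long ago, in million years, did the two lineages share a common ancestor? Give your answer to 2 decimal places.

P = 146/2927 ≈ 0.04988 and Q = 503/2927 ≈ 0.171848.
Under the Kimura two-parameter model, d = −½ ln(1 − 2P − Q) − ¼ ln(1 − 2Q).
1 − 2P − Q = 0.728392, giving −½ ln(0.728392) = 0.158458.
1 − 2Q = 0.656304, giving −¼ ln(0.656304) = 0.105283.
d = 0.158458 + 0.105283 = 0.263741.
Under a molecular clock d = 2μt, so t = d/(2μ) = 0.263741 / (2 × 1.6 × 10^-8) = 8.24 million years.

8.24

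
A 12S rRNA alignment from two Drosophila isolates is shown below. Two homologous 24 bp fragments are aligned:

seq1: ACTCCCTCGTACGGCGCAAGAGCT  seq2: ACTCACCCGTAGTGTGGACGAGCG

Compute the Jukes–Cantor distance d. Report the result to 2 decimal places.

The sequences differ at 8 of 24 sites (5, 7, 12, 13, 15, 17, 19, 24), so p = 8/24 ≈ 0.333333.
d = −(3/4) ln(1 − 4p/3) = −0.75 ln(1 − 0.444444) = −0.75 ln(0.555556)
  = −0.75 × (-0.587786) = 0.440840 substitutions/site.

0.44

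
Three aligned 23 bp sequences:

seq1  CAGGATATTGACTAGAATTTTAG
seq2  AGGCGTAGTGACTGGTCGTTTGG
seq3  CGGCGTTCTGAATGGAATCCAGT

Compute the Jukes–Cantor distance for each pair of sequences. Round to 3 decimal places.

d(seq1,seq2) = 0.650, d(seq1,seq3) = 0.892, d(seq2,seq3) = 0.761

seq1–seq2: 10/23 sites differ → p ≈ 0.434783, d = −0.75 ln(1 − 0.579711) = 0.650110 ≈ 0.650.
seq1–seq3: 12/23 sites differ → p ≈ 0.521739, d = −0.75 ln(1 − 0.695652) = 0.892188 ≈ 0.892.
seq2–seq3: 11/23 sites differ → p ≈ 0.478261, d = −0.75 ln(1 − 0.637681) = 0.761423 ≈ 0.761.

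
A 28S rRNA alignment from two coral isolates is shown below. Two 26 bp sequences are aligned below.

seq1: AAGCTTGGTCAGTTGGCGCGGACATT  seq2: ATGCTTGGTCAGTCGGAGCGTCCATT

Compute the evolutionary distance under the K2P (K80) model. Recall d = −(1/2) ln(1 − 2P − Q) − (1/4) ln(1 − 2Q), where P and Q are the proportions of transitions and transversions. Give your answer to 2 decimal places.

0.22

Of 26 sites, 1 differences are transitions and 4 are transversions, so P = 1/26 ≈ 0.038462 and Q = 4/26 ≈ 0.153846.
Under the Kimura two-parameter model, d = −½ ln(1 − 2P − Q) − ¼ ln(1 − 2Q).
1 − 2P − Q = 0.76923, giving −½ ln(0.76923) = 0.131183.
1 − 2Q = 0.692308, giving −¼ ln(0.692308) = 0.091931.
d = 0.131183 + 0.091931 = 0.223114.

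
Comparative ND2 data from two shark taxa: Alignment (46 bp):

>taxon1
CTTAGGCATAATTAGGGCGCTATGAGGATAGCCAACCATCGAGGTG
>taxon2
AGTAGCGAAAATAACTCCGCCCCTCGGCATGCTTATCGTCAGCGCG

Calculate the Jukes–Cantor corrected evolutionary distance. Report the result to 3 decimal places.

The sequences differ at 25 of 46 sites, so p = 25/46 ≈ 0.543478.
d = −(3/4) ln(1 − 4p/3) = −0.75 ln(1 − 0.724637) = −0.75 ln(0.275363)
  = −0.75 × (-1.289665) = 0.967249 substitutions/site.

0.967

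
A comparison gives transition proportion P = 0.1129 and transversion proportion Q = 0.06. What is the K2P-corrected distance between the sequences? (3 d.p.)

Under the Kimura two-parameter model, d = −½ ln(1 − 2P − Q) − ¼ ln(1 − 2Q).
1 − 2P − Q = 0.7142, giving −½ ln(0.7142) = 0.168296.
1 − 2Q = 0.88, giving −¼ ln(0.88) = 0.031958.
d = 0.168296 + 0.031958 = 0.200254.

0.200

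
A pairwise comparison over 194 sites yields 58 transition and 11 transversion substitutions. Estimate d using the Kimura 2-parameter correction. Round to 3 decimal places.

P = 58/194 ≈ 0.298969 and Q = 11/194 ≈ 0.056701.
Under the Kimura two-parameter model, d = −½ ln(1 − 2P − Q) − ¼ ln(1 − 2Q).
1 − 2P − Q = 0.345361, giving −½ ln(0.345361) = 0.531583.
1 − 2Q = 0.886598, giving −¼ ln(0.886598) = 0.030091.
d = 0.531583 + 0.030091 = 0.561674.

0.562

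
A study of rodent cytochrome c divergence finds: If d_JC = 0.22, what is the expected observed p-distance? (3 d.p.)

p = (3/4)(1 − e^(−4d/3)) = 0.75 × (1 − e^(-0.293333)) = 0.75 × (1 − 0.745774) = 0.190670.

0.191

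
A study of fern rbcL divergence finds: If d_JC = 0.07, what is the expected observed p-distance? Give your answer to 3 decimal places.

p = (3/4)(1 − e^(−4d/3)) = 0.75 × (1 − e^(-0.093333)) = 0.75 × (1 − 0.910890) = 0.066833.

0.067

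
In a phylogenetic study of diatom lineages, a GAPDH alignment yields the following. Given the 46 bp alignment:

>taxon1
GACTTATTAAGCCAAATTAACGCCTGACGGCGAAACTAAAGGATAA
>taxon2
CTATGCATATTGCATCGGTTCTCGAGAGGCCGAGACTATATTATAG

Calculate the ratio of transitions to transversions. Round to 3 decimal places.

Transitions are A↔G and C↔T; transversions are all other mismatches.
Transitions: 2. Transversions: 23.
R = 2/23 = 0.086956… ≈ 0.087 (to 3 d.p.).

0.087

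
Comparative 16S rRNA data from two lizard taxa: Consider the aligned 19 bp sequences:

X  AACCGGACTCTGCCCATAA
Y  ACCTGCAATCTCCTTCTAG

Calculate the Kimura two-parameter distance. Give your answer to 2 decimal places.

Of 19 sites, 4 differences are transitions and 5 are transversions, so P = 4/19 ≈ 0.210526 and Q = 5/19 ≈ 0.263158.
Under the Kimura two-parameter model, d = −½ ln(1 − 2P − Q) − ¼ ln(1 − 2Q).
1 − 2P − Q = 0.31579, giving −½ ln(0.31579) = 0.576339.
1 − 2Q = 0.473684, giving −¼ ln(0.473684) = 0.186804.
d = 0.576339 + 0.186804 = 0.763143.

0.76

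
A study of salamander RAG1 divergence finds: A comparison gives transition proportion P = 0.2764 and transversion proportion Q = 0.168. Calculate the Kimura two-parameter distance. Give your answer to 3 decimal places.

Under the Kimura two-parameter model, d = −½ ln(1 − 2P − Q) − ¼ ln(1 − 2Q).
1 − 2P − Q = 0.2792, giving −½ ln(0.2792) = 0.637913.
1 − 2Q = 0.664, giving −¼ ln(0.664) = 0.102368.
d = 0.637913 + 0.102368 = 0.740281.

0.740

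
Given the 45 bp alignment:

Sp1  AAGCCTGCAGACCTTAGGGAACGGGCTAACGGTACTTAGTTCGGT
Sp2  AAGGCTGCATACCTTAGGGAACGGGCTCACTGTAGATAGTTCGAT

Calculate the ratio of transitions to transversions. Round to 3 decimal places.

Transitions are A↔G and C↔T; transversions are all other mismatches.
Transitions: 1. Transversions: 6.
R = 1/6 = 0.166666… ≈ 0.167 (to 3 d.p.).

0.167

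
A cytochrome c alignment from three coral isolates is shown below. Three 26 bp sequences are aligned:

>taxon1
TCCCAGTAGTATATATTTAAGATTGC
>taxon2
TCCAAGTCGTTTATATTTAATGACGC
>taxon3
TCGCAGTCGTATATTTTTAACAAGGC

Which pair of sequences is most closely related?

taxon1–taxon2: 7/26 differ, p = 0.269, d = 0.334.
taxon1–taxon3: 6/26 differ, p = 0.231, d = 0.276.
taxon2–taxon3: 7/26 differ, p = 0.269, d = 0.334.
The smallest distance is between taxon1 and taxon3.

taxon1 and taxon3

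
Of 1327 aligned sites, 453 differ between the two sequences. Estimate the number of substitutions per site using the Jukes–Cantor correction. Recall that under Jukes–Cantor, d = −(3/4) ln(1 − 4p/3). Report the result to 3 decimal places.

p = 453/1327 ≈ 0.341372.
d = −(3/4) ln(1 − 4p/3) = −0.75 ln(1 − 0.455163) = −0.75 ln(0.544837)
  = −0.75 × (-0.607269) = 0.455452 substitutions/site.

0.455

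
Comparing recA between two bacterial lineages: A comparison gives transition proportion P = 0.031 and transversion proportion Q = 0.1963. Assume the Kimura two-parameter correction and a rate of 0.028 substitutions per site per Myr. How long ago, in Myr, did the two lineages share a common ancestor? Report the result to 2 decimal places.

Under the Kimura two-parameter model, d = −½ ln(1 − 2P − Q) − ¼ ln(1 − 2Q).
1 − 2P − Q = 0.7417, giving −½ ln(0.7417) = 0.149405.
1 − 2Q = 0.6074, giving −¼ ln(0.6074) = 0.124642.
d = 0.149405 + 0.124642 = 0.274047.
Under a molecular clock d = 2μt, so t = d/(2μ) = 0.274047 / (2 × 0.028) = 4.89 Myr.

4.89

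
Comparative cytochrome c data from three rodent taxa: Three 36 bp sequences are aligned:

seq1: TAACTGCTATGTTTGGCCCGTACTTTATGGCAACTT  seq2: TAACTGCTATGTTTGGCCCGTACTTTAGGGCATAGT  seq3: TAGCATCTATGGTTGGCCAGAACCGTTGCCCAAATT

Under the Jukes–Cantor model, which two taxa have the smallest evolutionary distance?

seq1–seq2: 4/36 differ, p = 0.111, d = 0.120.
seq1–seq3: 13/36 differ, p = 0.361, d = 0.493.
seq2–seq3: 13/36 differ, p = 0.361, d = 0.493.
The smallest distance is between seq1 and seq2.

seq1 and seq2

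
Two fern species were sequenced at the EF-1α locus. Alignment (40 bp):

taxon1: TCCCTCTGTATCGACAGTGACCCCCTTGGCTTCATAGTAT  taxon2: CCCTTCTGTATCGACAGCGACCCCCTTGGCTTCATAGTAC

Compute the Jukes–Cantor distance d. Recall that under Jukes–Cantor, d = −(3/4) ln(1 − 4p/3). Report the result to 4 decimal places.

0.1073

The sequences differ at 4 of 40 sites (1, 4, 18, 40), so p = 4/40 = 0.1.
d = −(3/4) ln(1 − 4p/3) = −0.75 ln(1 − 0.133333) = −0.75 ln(0.866667)
  = −0.75 × (-0.143100) = 0.107325 substitutions/site.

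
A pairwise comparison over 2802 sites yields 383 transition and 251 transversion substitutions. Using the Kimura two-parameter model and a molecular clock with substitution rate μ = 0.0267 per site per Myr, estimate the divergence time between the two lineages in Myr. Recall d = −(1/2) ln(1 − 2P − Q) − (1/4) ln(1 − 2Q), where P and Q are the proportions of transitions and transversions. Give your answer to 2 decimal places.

5.15

P = 383/2802 ≈ 0.136688 and Q = 251/2802 ≈ 0.089579.
Under the Kimura two-parameter model, d = −½ ln(1 − 2P − Q) − ¼ ln(1 − 2Q).
1 − 2P − Q = 0.637045, giving −½ ln(0.637045) = 0.225457.
1 − 2Q = 0.820842, giving −¼ ln(0.820842) = 0.049356.
d = 0.225457 + 0.049356 = 0.274813.
Under a molecular clock d = 2μt, so t = d/(2μ) = 0.274813 / (2 × 0.0267) = 5.15 Myr.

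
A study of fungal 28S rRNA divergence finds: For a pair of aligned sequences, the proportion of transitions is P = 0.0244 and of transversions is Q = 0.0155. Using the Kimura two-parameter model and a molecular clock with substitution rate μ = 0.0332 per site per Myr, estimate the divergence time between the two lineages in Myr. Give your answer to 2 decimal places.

Under the Kimura two-parameter model, d = −½ ln(1 − 2P − Q) − ¼ ln(1 − 2Q).
1 − 2P − Q = 0.9357, giving −½ ln(0.9357) = 0.033230.
1 − 2Q = 0.969, giving −¼ ln(0.969) = 0.007873.
d = 0.033230 + 0.007873 = 0.041103.
Under a molecular clock d = 2μt, so t = d/(2μ) = 0.041103 / (2 × 0.0332) = 0.62 Myr.

0.62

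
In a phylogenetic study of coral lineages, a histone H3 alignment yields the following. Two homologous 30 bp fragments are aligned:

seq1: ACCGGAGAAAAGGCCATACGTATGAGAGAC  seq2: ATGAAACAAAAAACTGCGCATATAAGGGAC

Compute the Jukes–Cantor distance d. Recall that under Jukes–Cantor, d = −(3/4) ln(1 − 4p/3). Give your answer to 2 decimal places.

0.73

The sequences differ at 14 of 30 sites, so p = 14/30 ≈ 0.466667.
d = −(3/4) ln(1 − 4p/3) = −0.75 ln(1 − 0.622223) = −0.75 ln(0.377777)
  = −0.75 × (-0.973451) = 0.730088 substitutions/site.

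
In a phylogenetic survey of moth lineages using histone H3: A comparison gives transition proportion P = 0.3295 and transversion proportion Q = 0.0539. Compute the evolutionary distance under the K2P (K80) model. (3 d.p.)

Under the Kimura two-parameter model, d = −½ ln(1 − 2P − Q) − ¼ ln(1 − 2Q).
1 − 2P − Q = 0.2871, giving −½ ln(0.2871) = 0.623962.
1 − 2Q = 0.8922, giving −¼ ln(0.8922) = 0.028516.
d = 0.623962 + 0.028516 = 0.652478.

0.652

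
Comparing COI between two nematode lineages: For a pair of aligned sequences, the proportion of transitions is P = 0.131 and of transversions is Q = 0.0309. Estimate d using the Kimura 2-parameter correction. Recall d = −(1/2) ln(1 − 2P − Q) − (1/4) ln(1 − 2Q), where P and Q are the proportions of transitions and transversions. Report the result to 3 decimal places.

0.189

Under the Kimura two-parameter model, d = −½ ln(1 − 2P − Q) − ¼ ln(1 − 2Q).
1 − 2P − Q = 0.7071, giving −½ ln(0.7071) = 0.173292.
1 − 2Q = 0.9382, giving −¼ ln(0.9382) = 0.015948.
d = 0.173292 + 0.015948 = 0.189240.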